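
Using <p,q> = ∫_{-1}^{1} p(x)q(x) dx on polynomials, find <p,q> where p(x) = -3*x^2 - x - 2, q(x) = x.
<p,q> = -2/3

Expand the product: p(x)·q(x) = -3*x^3 - x^2 - 2*x.
∫_{-1}^{1} of each monomial x^k gives [2/(k+1) if k even, 0 if k odd]. Integrating term-by-term (or equivalently evaluating the antiderivative F(x) = -3*x^4/4 - x^3/3 - x^2 at the endpoints):
  F(1) − F(−1) = -25/12 − (-17/12) = -2/3.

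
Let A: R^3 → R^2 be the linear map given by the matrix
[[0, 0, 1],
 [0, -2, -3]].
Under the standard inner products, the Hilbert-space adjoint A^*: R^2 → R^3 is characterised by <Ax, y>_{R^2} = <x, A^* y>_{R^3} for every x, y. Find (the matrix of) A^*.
A^* = A^T =
[[0, 0],
 [0, -2],
 [1, -3]]

For real matrices with standard dot products, the defining identity <Ax, y> = <x, A^* y> gives (Ax)^T y = x^T (A^*) y, i.e. x^T A^T y = x^T (A^*) y. Since this holds for all x, y, we must have A^* = A^T. Therefore
A^* =
[[0, 0],
 [0, -2],
 [1, -3]].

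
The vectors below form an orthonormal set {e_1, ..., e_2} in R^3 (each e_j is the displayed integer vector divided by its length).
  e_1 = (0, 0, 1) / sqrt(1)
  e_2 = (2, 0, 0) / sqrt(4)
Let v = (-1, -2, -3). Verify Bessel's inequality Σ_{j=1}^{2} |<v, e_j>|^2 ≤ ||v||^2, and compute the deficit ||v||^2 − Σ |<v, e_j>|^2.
Σ |<v, e_j>|^2 = 10; ||v||^2 = 14; deficit = 4

Write each e_j = u_j / sqrt(<u_j, u_j>) where u_j is the displayed integer vector. Then <v, e_j> = <v, u_j> / sqrt(<u_j, u_j>), so |<v, e_j>|^2 = <v, u_j>^2 / <u_j, u_j>.
Coefficients: <v, e_1> = -3/sqrt(1), <v, e_2> = -2/sqrt(4).
Square and sum: Σ |<v, e_j>|^2 = 10.
Compute ||v||^2 = v·v = 14.
Deficit = 14 − 10 = 4 ≥ 0, confirming Bessel's inequality. (The deficit equals ||v − Σ <v,e_j> e_j||^2, the squared distance from v to span{e_j}.)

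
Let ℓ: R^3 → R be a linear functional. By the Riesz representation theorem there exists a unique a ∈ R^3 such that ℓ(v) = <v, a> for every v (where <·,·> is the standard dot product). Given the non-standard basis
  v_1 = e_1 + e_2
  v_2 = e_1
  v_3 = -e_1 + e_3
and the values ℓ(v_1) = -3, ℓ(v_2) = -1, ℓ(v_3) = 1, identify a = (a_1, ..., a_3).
a = (-1, -2, 0)

Write a = (a_1, ..., a_3) in the standard basis. For each basis vector v_i, ℓ(v_i) = <v_i, a> is a linear equation in the a_j's. Collect the n equations into a matrix system V a = ℓ, where row i of V is v_i (expressed in the standard basis). Since V is invertible (lower-triangular with 1s on the diagonal, up to permutation), solve by back-substitution:
  V =
[[1, 1, 0],
 [1, 0, 0],
 [-1, 0, 1]]
  V a = (-3, -1, 1)
Solving gives a = (-1, -2, 0).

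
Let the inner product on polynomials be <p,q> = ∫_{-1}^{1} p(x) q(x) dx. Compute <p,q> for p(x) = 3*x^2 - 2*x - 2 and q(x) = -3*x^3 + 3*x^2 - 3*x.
<p,q> = 6

Expand the product: p(x)·q(x) = -9*x^5 + 15*x^4 - 9*x^3 + 6*x.
∫_{-1}^{1} of each monomial x^k gives [2/(k+1) if k even, 0 if k odd]. Integrating term-by-term (or equivalently evaluating the antiderivative F(x) = -3*x^6/2 + 3*x^5 - 9*x^4/4 + 3*x^2 at the endpoints):
  F(1) − F(−1) = 9/4 − (-15/4) = 6.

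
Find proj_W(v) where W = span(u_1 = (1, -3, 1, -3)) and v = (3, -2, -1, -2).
proj_W(v) = (7/10, -21/10, 7/10, -21/10)

Set up U = [u_1 | ... | u_1] ∈ R^(4×1). The projector onto W = col(U) is P = U (U^T U)^(-1) U^T.
Compute U^T U =
  [20],
and U^T v = (14).
Solve U^T U · c = U^T v for the coefficients: c = (7/10). The projection is proj_W(v) = U c.
Check: (v - proj_W(v)) · u_1 = 0  (should be 0).
Result: proj_W(v) = (7/10, -21/10, 7/10, -21/10).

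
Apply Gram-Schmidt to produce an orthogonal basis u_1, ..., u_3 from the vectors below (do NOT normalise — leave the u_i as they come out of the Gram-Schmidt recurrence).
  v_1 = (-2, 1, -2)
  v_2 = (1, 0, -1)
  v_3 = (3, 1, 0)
Orthogonal basis:
  u_1 = (-2, 1, -2)
  u_2 = (1, 0, -1)
  u_3 = (7/18, 14/9, 7/18)

Apply the Gram-Schmidt recurrence
  u_1 = v_1
  u_i = v_i − Σ_{j<i} ((v_i · u_j) / (u_j · u_j)) · u_j.

Step by step this gives:
  u_1 = (-2, 1, -2)
  u_2 = (1, 0, -1)
  u_3 = (7/18, 14/9, 7/18)

Orthogonality check:
  u_2 · u_1 = 0 (should be 0)
  u_3 · u_1 = 0 (should be 0)
  u_3 · u_2 = 0 (should be 0)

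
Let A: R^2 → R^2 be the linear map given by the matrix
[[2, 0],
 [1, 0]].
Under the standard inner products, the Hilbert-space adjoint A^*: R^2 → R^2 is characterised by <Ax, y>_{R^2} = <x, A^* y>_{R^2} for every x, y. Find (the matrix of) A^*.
A^* = A^T =
[[2, 1],
 [0, 0]]

For real matrices with standard dot products, the defining identity <Ax, y> = <x, A^* y> gives (Ax)^T y = x^T (A^*) y, i.e. x^T A^T y = x^T (A^*) y. Since this holds for all x, y, we must have A^* = A^T. Therefore
A^* =
[[2, 1],
 [0, 0]].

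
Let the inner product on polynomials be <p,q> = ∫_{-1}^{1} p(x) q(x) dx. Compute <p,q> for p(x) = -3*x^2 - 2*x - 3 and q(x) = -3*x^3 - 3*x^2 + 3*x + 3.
<p,q> = -16

Expand the product: p(x)·q(x) = 9*x^5 + 15*x^4 + 6*x^3 - 6*x^2 - 15*x - 9.
∫_{-1}^{1} of each monomial x^k gives [2/(k+1) if k even, 0 if k odd]. Integrating term-by-term (or equivalently evaluating the antiderivative F(x) = 3*x^6/2 + 3*x^5 + 3*x^4/2 - 2*x^3 - 15*x^2/2 - 9*x at the endpoints):
  F(1) − F(−1) = -25/2 − (7/2) = -16.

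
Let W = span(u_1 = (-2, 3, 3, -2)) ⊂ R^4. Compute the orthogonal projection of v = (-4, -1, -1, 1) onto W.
proj_W(v) = (0, 0, 0, 0)

Set up U = [u_1 | ... | u_1] ∈ R^(4×1). The projector onto W = col(U) is P = U (U^T U)^(-1) U^T.
Compute U^T U =
  [26],
and U^T v = (0).
Solve U^T U · c = U^T v for the coefficients: c = (0). The projection is proj_W(v) = U c.
Check: (v - proj_W(v)) · u_1 = 0  (should be 0).
Result: proj_W(v) = (0, 0, 0, 0).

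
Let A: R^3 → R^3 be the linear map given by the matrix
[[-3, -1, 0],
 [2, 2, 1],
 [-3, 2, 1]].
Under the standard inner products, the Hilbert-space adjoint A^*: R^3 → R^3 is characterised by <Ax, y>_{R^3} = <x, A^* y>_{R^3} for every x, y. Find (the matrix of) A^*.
A^* = A^T =
[[-3, 2, -3],
 [-1, 2, 2],
 [0, 1, 1]]

For real matrices with standard dot products, the defining identity <Ax, y> = <x, A^* y> gives (Ax)^T y = x^T (A^*) y, i.e. x^T A^T y = x^T (A^*) y. Since this holds for all x, y, we must have A^* = A^T. Therefore
A^* =
[[-3, 2, -3],
 [-1, 2, 2],
 [0, 1, 1]].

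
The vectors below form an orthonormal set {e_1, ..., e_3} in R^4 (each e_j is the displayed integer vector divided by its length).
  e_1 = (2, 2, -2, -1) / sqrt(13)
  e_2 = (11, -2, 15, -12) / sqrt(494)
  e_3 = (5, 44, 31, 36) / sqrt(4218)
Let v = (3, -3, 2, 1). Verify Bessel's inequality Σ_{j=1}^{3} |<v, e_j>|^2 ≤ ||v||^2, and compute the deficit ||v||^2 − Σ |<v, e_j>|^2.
Σ |<v, e_j>|^2 = 953/111; ||v||^2 = 23; deficit = 1600/111

Write each e_j = u_j / sqrt(<u_j, u_j>) where u_j is the displayed integer vector. Then <v, e_j> = <v, u_j> / sqrt(<u_j, u_j>), so |<v, e_j>|^2 = <v, u_j>^2 / <u_j, u_j>.
Coefficients: <v, e_1> = -5/sqrt(13), <v, e_2> = 57/sqrt(494), <v, e_3> = -19/sqrt(4218).
Square and sum: Σ |<v, e_j>|^2 = 953/111.
Compute ||v||^2 = v·v = 23.
Deficit = 23 − 953/111 = 1600/111 ≥ 0, confirming Bessel's inequality. (The deficit equals ||v − Σ <v,e_j> e_j||^2, the squared distance from v to span{e_j}.)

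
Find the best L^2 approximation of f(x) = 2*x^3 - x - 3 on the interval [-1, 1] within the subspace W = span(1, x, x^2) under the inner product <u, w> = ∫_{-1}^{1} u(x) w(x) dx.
g(x) = x/5 - 3

The best approximation g ∈ W is the orthogonal projection of f onto W. Writing g = a_0 + a_1 x + a_2 x^2, the coefficients solve the normal equations G · a = b where
  G_{ij} = <φ_i, φ_j> and b_i = <f, φ_i>, with φ_0 = 1, φ_1 = x, φ_2 = x^2.
G =
  [2, 0, 2/3]
  [0, 2/3, 0]
  [2/3, 0, 2/5],
b = (-6, 2/15, -2).
Solving gives a_0 = -3, a_1 = 1/5, a_2 = 0, so
  g(x) = x/5 - 3.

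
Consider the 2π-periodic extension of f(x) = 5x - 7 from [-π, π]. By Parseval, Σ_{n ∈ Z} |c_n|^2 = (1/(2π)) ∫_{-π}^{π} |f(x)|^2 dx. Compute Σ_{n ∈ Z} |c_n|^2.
Σ |c_n|^2 = 25π^2/3 + 49

Expand and integrate term by term over [-π, π]:
  ∫ (5x)^2 dx = 25·(2π^3/3); ∫ 2·5·(-7)·x dx = 0 (odd integrand); ∫ (-7)^2 dx = 49·2π.
So (1/(2π)) ∫_{-π}^{π} (5x - 7)^2 dx = 25π^2/3 + 49 = 25π^2/3 + 49.
Parseval ⇒ Σ |c_n|^2 = 25π^2/3 + 49.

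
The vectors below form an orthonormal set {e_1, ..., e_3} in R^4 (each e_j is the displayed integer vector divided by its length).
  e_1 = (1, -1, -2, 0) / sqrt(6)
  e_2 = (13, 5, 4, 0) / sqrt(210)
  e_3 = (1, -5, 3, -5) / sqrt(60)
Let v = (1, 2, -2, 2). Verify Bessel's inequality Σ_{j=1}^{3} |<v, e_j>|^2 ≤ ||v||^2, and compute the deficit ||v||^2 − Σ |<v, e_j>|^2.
Σ |<v, e_j>|^2 = 1091/84; ||v||^2 = 13; deficit = 1/84

Write each e_j = u_j / sqrt(<u_j, u_j>) where u_j is the displayed integer vector. Then <v, e_j> = <v, u_j> / sqrt(<u_j, u_j>), so |<v, e_j>|^2 = <v, u_j>^2 / <u_j, u_j>.
Coefficients: <v, e_1> = 3/sqrt(6), <v, e_2> = 15/sqrt(210), <v, e_3> = -25/sqrt(60).
Square and sum: Σ |<v, e_j>|^2 = 1091/84.
Compute ||v||^2 = v·v = 13.
Deficit = 13 − 1091/84 = 1/84 ≥ 0, confirming Bessel's inequality. (The deficit equals ||v − Σ <v,e_j> e_j||^2, the squared distance from v to span{e_j}.)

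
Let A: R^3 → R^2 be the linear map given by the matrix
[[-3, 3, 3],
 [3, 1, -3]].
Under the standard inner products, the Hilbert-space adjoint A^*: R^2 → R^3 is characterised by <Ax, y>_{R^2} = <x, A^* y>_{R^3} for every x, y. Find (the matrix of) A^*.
A^* = A^T =
[[-3, 3],
 [3, 1],
 [3, -3]]

For real matrices with standard dot products, the defining identity <Ax, y> = <x, A^* y> gives (Ax)^T y = x^T (A^*) y, i.e. x^T A^T y = x^T (A^*) y. Since this holds for all x, y, we must have A^* = A^T. Therefore
A^* =
[[-3, 3],
 [3, 1],
 [3, -3]].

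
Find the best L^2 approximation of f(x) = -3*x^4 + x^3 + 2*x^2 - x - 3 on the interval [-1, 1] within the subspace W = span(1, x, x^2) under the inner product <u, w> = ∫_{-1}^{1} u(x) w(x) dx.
g(x) = -4*x^2/7 - 2*x/5 - 96/35

The best approximation g ∈ W is the orthogonal projection of f onto W. Writing g = a_0 + a_1 x + a_2 x^2, the coefficients solve the normal equations G · a = b where
  G_{ij} = <φ_i, φ_j> and b_i = <f, φ_i>, with φ_0 = 1, φ_1 = x, φ_2 = x^2.
G =
  [2, 0, 2/3]
  [0, 2/3, 0]
  [2/3, 0, 2/5],
b = (-88/15, -4/15, -72/35).
Solving gives a_0 = -96/35, a_1 = -2/5, a_2 = -4/7, so
  g(x) = -4*x^2/7 - 2*x/5 - 96/35.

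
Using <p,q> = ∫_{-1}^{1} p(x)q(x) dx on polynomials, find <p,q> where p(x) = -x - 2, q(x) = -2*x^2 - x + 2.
<p,q> = -14/3

Expand the product: p(x)·q(x) = 2*x^3 + 5*x^2 - 4.
∫_{-1}^{1} of each monomial x^k gives [2/(k+1) if k even, 0 if k odd]. Integrating term-by-term (or equivalently evaluating the antiderivative F(x) = x^4/2 + 5*x^3/3 - 4*x at the endpoints):
  F(1) − F(−1) = -11/6 − (17/6) = -14/3.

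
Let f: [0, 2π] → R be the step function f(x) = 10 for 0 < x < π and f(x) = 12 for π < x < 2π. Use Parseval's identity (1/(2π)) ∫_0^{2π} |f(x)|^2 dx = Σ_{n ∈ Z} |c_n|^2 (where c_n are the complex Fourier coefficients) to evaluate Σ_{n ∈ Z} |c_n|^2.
Σ |c_n|^2 = 122

Parseval equates the L^2 energy of f (normalised by 1/(2π)) with the ℓ^2 sum of its Fourier coefficients: (1/(2π)) ∫_0^{2π} |f|^2 = Σ |c_n|^2.
Compute the left side: (1/(2π)) [∫_0^π 10^2 dx + ∫_π^{2π} 12^2 dx] = (1/(2π)) · (100π + 144π) = (100 + 144)/2 = 122.
So Σ_{n ∈ Z} |c_n|^2 = 122.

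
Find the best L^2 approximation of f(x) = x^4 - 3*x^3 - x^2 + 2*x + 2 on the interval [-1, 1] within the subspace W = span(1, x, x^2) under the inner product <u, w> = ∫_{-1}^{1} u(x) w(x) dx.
g(x) = -x^2/7 + x/5 + 67/35

The best approximation g ∈ W is the orthogonal projection of f onto W. Writing g = a_0 + a_1 x + a_2 x^2, the coefficients solve the normal equations G · a = b where
  G_{ij} = <φ_i, φ_j> and b_i = <f, φ_i>, with φ_0 = 1, φ_1 = x, φ_2 = x^2.
G =
  [2, 0, 2/3]
  [0, 2/3, 0]
  [2/3, 0, 2/5],
b = (56/15, 2/15, 128/105).
Solving gives a_0 = 67/35, a_1 = 1/5, a_2 = -1/7, so
  g(x) = -x^2/7 + x/5 + 67/35.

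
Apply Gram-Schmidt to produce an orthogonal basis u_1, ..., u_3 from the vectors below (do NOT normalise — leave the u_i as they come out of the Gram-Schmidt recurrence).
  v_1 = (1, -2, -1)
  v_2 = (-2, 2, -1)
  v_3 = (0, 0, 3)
Orthogonal basis:
  u_1 = (1, -2, -1)
  u_2 = (-7/6, 1/3, -11/6)
  u_3 = (-24/29, -18/29, 12/29)

Apply the Gram-Schmidt recurrence
  u_1 = v_1
  u_i = v_i − Σ_{j<i} ((v_i · u_j) / (u_j · u_j)) · u_j.

Step by step this gives:
  u_1 = (1, -2, -1)
  u_2 = (-7/6, 1/3, -11/6)
  u_3 = (-24/29, -18/29, 12/29)

Orthogonality check:
  u_2 · u_1 = 0 (should be 0)
  u_3 · u_1 = 0 (should be 0)
  u_3 · u_2 = 0 (should be 0)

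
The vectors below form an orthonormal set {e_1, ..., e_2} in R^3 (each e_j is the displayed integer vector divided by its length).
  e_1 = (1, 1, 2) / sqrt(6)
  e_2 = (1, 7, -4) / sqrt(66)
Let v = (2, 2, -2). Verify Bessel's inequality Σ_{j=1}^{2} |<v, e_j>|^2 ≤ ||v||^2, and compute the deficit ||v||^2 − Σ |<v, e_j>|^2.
Σ |<v, e_j>|^2 = 96/11; ||v||^2 = 12; deficit = 36/11

Write each e_j = u_j / sqrt(<u_j, u_j>) where u_j is the displayed integer vector. Then <v, e_j> = <v, u_j> / sqrt(<u_j, u_j>), so |<v, e_j>|^2 = <v, u_j>^2 / <u_j, u_j>.
Coefficients: <v, e_1> = 0/sqrt(6), <v, e_2> = 24/sqrt(66).
Square and sum: Σ |<v, e_j>|^2 = 96/11.
Compute ||v||^2 = v·v = 12.
Deficit = 12 − 96/11 = 36/11 ≥ 0, confirming Bessel's inequality. (The deficit equals ||v − Σ <v,e_j> e_j||^2, the squared distance from v to span{e_j}.)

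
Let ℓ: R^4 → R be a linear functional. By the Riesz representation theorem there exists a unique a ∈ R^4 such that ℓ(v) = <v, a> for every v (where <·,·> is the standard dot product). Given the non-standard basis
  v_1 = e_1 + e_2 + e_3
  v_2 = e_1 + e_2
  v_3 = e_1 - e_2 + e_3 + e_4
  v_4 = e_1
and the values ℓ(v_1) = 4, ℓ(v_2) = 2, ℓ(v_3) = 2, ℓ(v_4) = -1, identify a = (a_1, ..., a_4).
a = (-1, 3, 2, 4)

Write a = (a_1, ..., a_4) in the standard basis. For each basis vector v_i, ℓ(v_i) = <v_i, a> is a linear equation in the a_j's. Collect the n equations into a matrix system V a = ℓ, where row i of V is v_i (expressed in the standard basis). Since V is invertible (lower-triangular with 1s on the diagonal, up to permutation), solve by back-substitution:
  V =
[[1, 1, 1, 0],
 [1, 1, 0, 0],
 [1, -1, 1, 1],
 [1, 0, 0, 0]]
  V a = (4, 2, 2, -1)
Solving gives a = (-1, 3, 2, 4).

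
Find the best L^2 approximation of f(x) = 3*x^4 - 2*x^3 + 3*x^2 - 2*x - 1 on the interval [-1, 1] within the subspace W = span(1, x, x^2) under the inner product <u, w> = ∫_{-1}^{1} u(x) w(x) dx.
g(x) = 39*x^2/7 - 16*x/5 - 44/35

The best approximation g ∈ W is the orthogonal projection of f onto W. Writing g = a_0 + a_1 x + a_2 x^2, the coefficients solve the normal equations G · a = b where
  G_{ij} = <φ_i, φ_j> and b_i = <f, φ_i>, with φ_0 = 1, φ_1 = x, φ_2 = x^2.
G =
  [2, 0, 2/3]
  [0, 2/3, 0]
  [2/3, 0, 2/5],
b = (6/5, -32/15, 146/105).
Solving gives a_0 = -44/35, a_1 = -16/5, a_2 = 39/7, so
  g(x) = 39*x^2/7 - 16*x/5 - 44/35.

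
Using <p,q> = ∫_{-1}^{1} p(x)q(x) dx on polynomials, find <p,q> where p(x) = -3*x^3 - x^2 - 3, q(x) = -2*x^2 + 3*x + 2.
<p,q> = -182/15

Expand the product: p(x)·q(x) = 6*x^5 - 7*x^4 - 9*x^3 + 4*x^2 - 9*x - 6.
∫_{-1}^{1} of each monomial x^k gives [2/(k+1) if k even, 0 if k odd]. Integrating term-by-term (or equivalently evaluating the antiderivative F(x) = x^6 - 7*x^5/5 - 9*x^4/4 + 4*x^3/3 - 9*x^2/2 - 6*x at the endpoints):
  F(1) − F(−1) = -709/60 − (19/60) = -182/15.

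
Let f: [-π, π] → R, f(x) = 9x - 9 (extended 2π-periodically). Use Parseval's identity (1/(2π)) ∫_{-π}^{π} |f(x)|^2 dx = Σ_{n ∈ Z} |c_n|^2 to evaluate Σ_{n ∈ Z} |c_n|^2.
Σ |c_n|^2 = 27π^2 + 81

Expand and integrate term by term over [-π, π]:
  ∫ (9x)^2 dx = 81·(2π^3/3); ∫ 2·9·(-9)·x dx = 0 (odd integrand); ∫ (-9)^2 dx = 81·2π.
So (1/(2π)) ∫_{-π}^{π} (9x - 9)^2 dx = 81π^2/3 + 81 = 27π^2 + 81.
Parseval ⇒ Σ |c_n|^2 = 27π^2 + 81.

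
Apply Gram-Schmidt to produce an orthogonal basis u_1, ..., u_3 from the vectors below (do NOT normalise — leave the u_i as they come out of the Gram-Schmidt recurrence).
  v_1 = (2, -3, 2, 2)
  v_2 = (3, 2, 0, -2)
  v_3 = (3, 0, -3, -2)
Orthogonal basis:
  u_1 = (2, -3, 2, 2)
  u_2 = (71/21, 10/7, 8/21, -34/21)
  u_3 = (284/341, -562/341, -991/341, -136/341)

Apply the Gram-Schmidt recurrence
  u_1 = v_1
  u_i = v_i − Σ_{j<i} ((v_i · u_j) / (u_j · u_j)) · u_j.

Step by step this gives:
  u_1 = (2, -3, 2, 2)
  u_2 = (71/21, 10/7, 8/21, -34/21)
  u_3 = (284/341, -562/341, -991/341, -136/341)

Orthogonality check:
  u_2 · u_1 = 0 (should be 0)
  u_3 · u_1 = 0 (should be 0)
  u_3 · u_2 = 0 (should be 0)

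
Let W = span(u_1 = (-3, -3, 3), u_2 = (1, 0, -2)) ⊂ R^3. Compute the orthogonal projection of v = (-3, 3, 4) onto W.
proj_W(v) = (-4/3, 13/6, 29/6)

Set up U = [u_1 | ... | u_2] ∈ R^(3×2). The projector onto W = col(U) is P = U (U^T U)^(-1) U^T.
Compute U^T U =
  [27, -9]
  [-9, 5],
and U^T v = (12, -11).
Solve U^T U · c = U^T v for the coefficients: c = (-13/18, -7/2). The projection is proj_W(v) = U c.
Check: (v - proj_W(v)) · u_1 = 0  (should be 0).
Check: (v - proj_W(v)) · u_2 = 0  (should be 0).
Result: proj_W(v) = (-4/3, 13/6, 29/6).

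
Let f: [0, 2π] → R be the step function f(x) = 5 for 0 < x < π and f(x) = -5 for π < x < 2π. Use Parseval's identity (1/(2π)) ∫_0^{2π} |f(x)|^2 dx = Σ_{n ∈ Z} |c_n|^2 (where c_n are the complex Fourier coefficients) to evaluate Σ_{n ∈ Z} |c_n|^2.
Σ |c_n|^2 = 25

Parseval equates the L^2 energy of f (normalised by 1/(2π)) with the ℓ^2 sum of its Fourier coefficients: (1/(2π)) ∫_0^{2π} |f|^2 = Σ |c_n|^2.
Compute the left side: (1/(2π)) [∫_0^π 5^2 dx + ∫_π^{2π} (-5)^2 dx] = (1/(2π)) · (25π + 25π) = (25 + 25)/2 = 25.
So Σ_{n ∈ Z} |c_n|^2 = 25.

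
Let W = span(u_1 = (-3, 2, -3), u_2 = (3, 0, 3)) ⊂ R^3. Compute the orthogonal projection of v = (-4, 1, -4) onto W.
proj_W(v) = (-4, 1, -4)

Set up U = [u_1 | ... | u_2] ∈ R^(3×2). The projector onto W = col(U) is P = U (U^T U)^(-1) U^T.
Compute U^T U =
  [22, -18]
  [-18, 18],
and U^T v = (26, -24).
Solve U^T U · c = U^T v for the coefficients: c = (1/2, -5/6). The projection is proj_W(v) = U c.
Check: (v - proj_W(v)) · u_1 = 0  (should be 0).
Check: (v - proj_W(v)) · u_2 = 0  (should be 0).
Result: proj_W(v) = (-4, 1, -4).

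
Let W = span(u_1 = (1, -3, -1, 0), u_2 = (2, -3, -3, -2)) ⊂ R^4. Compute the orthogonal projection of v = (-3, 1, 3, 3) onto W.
proj_W(v) = (-29/15, 6/5, 52/15, 46/15)

Set up U = [u_1 | ... | u_2] ∈ R^(4×2). The projector onto W = col(U) is P = U (U^T U)^(-1) U^T.
Compute U^T U =
  [11, 14]
  [14, 26],
and U^T v = (-9, -24).
Solve U^T U · c = U^T v for the coefficients: c = (17/15, -23/15). The projection is proj_W(v) = U c.
Check: (v - proj_W(v)) · u_1 = 0  (should be 0).
Check: (v - proj_W(v)) · u_2 = 0  (should be 0).
Result: proj_W(v) = (-29/15, 6/5, 52/15, 46/15).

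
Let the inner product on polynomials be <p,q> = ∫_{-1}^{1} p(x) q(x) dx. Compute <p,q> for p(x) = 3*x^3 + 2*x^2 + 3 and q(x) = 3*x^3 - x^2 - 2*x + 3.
<p,q> = 678/35

Expand the product: p(x)·q(x) = 9*x^6 + 3*x^5 - 8*x^4 + 14*x^3 + 3*x^2 - 6*x + 9.
∫_{-1}^{1} of each monomial x^k gives [2/(k+1) if k even, 0 if k odd]. Integrating term-by-term (or equivalently evaluating the antiderivative F(x) = 9*x^7/7 + x^6/2 - 8*x^5/5 + 7*x^4/2 + x^3 - 3*x^2 + 9*x at the endpoints):
  F(1) − F(−1) = 374/35 − (-304/35) = 678/35.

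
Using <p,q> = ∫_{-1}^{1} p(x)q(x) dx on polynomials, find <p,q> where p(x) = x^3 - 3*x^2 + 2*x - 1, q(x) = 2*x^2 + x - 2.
<p,q> = 6

Expand the product: p(x)·q(x) = 2*x^5 - 5*x^4 - x^3 + 6*x^2 - 5*x + 2.
∫_{-1}^{1} of each monomial x^k gives [2/(k+1) if k even, 0 if k odd]. Integrating term-by-term (or equivalently evaluating the antiderivative F(x) = x^6/3 - x^5 - x^4/4 + 2*x^3 - 5*x^2/2 + 2*x at the endpoints):
  F(1) − F(−1) = 7/12 − (-65/12) = 6.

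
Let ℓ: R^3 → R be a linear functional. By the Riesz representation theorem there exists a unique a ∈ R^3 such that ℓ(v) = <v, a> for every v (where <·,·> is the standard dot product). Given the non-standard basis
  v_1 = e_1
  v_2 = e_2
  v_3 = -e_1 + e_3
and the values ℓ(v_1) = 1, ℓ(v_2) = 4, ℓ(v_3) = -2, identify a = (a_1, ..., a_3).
a = (1, 4, -1)

Write a = (a_1, ..., a_3) in the standard basis. For each basis vector v_i, ℓ(v_i) = <v_i, a> is a linear equation in the a_j's. Collect the n equations into a matrix system V a = ℓ, where row i of V is v_i (expressed in the standard basis). Since V is invertible (lower-triangular with 1s on the diagonal, up to permutation), solve by back-substitution:
  V =
[[1, 0, 0],
 [0, 1, 0],
 [-1, 0, 1]]
  V a = (1, 4, -2)
Solving gives a = (1, 4, -1).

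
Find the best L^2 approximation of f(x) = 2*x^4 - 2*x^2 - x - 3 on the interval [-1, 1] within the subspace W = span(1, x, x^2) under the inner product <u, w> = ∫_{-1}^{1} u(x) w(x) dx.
g(x) = -2*x^2/7 - x - 111/35

The best approximation g ∈ W is the orthogonal projection of f onto W. Writing g = a_0 + a_1 x + a_2 x^2, the coefficients solve the normal equations G · a = b where
  G_{ij} = <φ_i, φ_j> and b_i = <f, φ_i>, with φ_0 = 1, φ_1 = x, φ_2 = x^2.
G =
  [2, 0, 2/3]
  [0, 2/3, 0]
  [2/3, 0, 2/5],
b = (-98/15, -2/3, -78/35).
Solving gives a_0 = -111/35, a_1 = -1, a_2 = -2/7, so
  g(x) = -2*x^2/7 - x - 111/35.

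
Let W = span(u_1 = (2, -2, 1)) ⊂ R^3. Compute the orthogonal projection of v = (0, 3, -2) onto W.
proj_W(v) = (-16/9, 16/9, -8/9)

Set up U = [u_1 | ... | u_1] ∈ R^(3×1). The projector onto W = col(U) is P = U (U^T U)^(-1) U^T.
Compute U^T U =
  [9],
and U^T v = (-8).
Solve U^T U · c = U^T v for the coefficients: c = (-8/9). The projection is proj_W(v) = U c.
Check: (v - proj_W(v)) · u_1 = 0  (should be 0).
Result: proj_W(v) = (-16/9, 16/9, -8/9).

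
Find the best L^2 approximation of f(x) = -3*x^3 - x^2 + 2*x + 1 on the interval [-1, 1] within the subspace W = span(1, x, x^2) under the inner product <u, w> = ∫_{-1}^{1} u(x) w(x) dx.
g(x) = -x^2 + x/5 + 1

The best approximation g ∈ W is the orthogonal projection of f onto W. Writing g = a_0 + a_1 x + a_2 x^2, the coefficients solve the normal equations G · a = b where
  G_{ij} = <φ_i, φ_j> and b_i = <f, φ_i>, with φ_0 = 1, φ_1 = x, φ_2 = x^2.
G =
  [2, 0, 2/3]
  [0, 2/3, 0]
  [2/3, 0, 2/5],
b = (4/3, 2/15, 4/15).
Solving gives a_0 = 1, a_1 = 1/5, a_2 = -1, so
  g(x) = -x^2 + x/5 + 1.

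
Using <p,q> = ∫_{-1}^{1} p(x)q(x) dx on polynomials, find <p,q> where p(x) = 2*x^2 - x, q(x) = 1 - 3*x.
<p,q> = 10/3

Expand the product: p(x)·q(x) = -6*x^3 + 5*x^2 - x.
∫_{-1}^{1} of each monomial x^k gives [2/(k+1) if k even, 0 if k odd]. Integrating term-by-term (or equivalently evaluating the antiderivative F(x) = -3*x^4/2 + 5*x^3/3 - x^2/2 at the endpoints):
  F(1) − F(−1) = -1/3 − (-11/3) = 10/3.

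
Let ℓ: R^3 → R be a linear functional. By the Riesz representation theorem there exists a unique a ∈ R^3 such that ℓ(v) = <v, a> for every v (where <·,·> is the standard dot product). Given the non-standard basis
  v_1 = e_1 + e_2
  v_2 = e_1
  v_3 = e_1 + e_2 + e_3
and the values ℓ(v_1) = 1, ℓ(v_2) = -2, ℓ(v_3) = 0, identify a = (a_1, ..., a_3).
a = (-2, 3, -1)

Write a = (a_1, ..., a_3) in the standard basis. For each basis vector v_i, ℓ(v_i) = <v_i, a> is a linear equation in the a_j's. Collect the n equations into a matrix system V a = ℓ, where row i of V is v_i (expressed in the standard basis). Since V is invertible (lower-triangular with 1s on the diagonal, up to permutation), solve by back-substitution:
  V =
[[1, 1, 0],
 [1, 0, 0],
 [1, 1, 1]]
  V a = (1, -2, 0)
Solving gives a = (-2, 3, -1).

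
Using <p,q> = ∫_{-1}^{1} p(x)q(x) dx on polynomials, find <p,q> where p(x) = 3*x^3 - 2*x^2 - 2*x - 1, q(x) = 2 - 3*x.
<p,q> = -94/15

Expand the product: p(x)·q(x) = -9*x^4 + 12*x^3 + 2*x^2 - x - 2.
∫_{-1}^{1} of each monomial x^k gives [2/(k+1) if k even, 0 if k odd]. Integrating term-by-term (or equivalently evaluating the antiderivative F(x) = -9*x^5/5 + 3*x^4 + 2*x^3/3 - x^2/2 - 2*x at the endpoints):
  F(1) − F(−1) = -19/30 − (169/30) = -94/15.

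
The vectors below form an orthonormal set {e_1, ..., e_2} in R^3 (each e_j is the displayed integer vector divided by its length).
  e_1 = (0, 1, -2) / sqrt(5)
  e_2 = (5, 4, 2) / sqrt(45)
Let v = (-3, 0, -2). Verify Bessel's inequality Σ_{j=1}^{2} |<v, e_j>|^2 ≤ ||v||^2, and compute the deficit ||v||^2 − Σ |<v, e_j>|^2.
Σ |<v, e_j>|^2 = 101/9; ||v||^2 = 13; deficit = 16/9

Write each e_j = u_j / sqrt(<u_j, u_j>) where u_j is the displayed integer vector. Then <v, e_j> = <v, u_j> / sqrt(<u_j, u_j>), so |<v, e_j>|^2 = <v, u_j>^2 / <u_j, u_j>.
Coefficients: <v, e_1> = 4/sqrt(5), <v, e_2> = -19/sqrt(45).
Square and sum: Σ |<v, e_j>|^2 = 101/9.
Compute ||v||^2 = v·v = 13.
Deficit = 13 − 101/9 = 16/9 ≥ 0, confirming Bessel's inequality. (The deficit equals ||v − Σ <v,e_j> e_j||^2, the squared distance from v to span{e_j}.)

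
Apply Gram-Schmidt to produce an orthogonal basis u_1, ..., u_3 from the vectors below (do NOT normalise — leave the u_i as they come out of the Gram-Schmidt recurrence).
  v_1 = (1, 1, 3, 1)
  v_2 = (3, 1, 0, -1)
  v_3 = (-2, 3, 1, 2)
Orthogonal basis:
  u_1 = (1, 1, 3, 1)
  u_2 = (11/4, 3/4, -3/4, -5/4)
  u_3 = (-31/41, 122/41, -40/41, 29/41)

Apply the Gram-Schmidt recurrence
  u_1 = v_1
  u_i = v_i − Σ_{j<i} ((v_i · u_j) / (u_j · u_j)) · u_j.

Step by step this gives:
  u_1 = (1, 1, 3, 1)
  u_2 = (11/4, 3/4, -3/4, -5/4)
  u_3 = (-31/41, 122/41, -40/41, 29/41)

Orthogonality check:
  u_2 · u_1 = 0 (should be 0)
  u_3 · u_1 = 0 (should be 0)
  u_3 · u_2 = 0 (should be 0)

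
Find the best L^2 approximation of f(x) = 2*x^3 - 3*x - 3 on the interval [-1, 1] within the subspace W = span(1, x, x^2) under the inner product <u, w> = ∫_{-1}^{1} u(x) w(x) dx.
g(x) = -9*x/5 - 3

The best approximation g ∈ W is the orthogonal projection of f onto W. Writing g = a_0 + a_1 x + a_2 x^2, the coefficients solve the normal equations G · a = b where
  G_{ij} = <φ_i, φ_j> and b_i = <f, φ_i>, with φ_0 = 1, φ_1 = x, φ_2 = x^2.
G =
  [2, 0, 2/3]
  [0, 2/3, 0]
  [2/3, 0, 2/5],
b = (-6, -6/5, -2).
Solving gives a_0 = -3, a_1 = -9/5, a_2 = 0, so
  g(x) = -9*x/5 - 3.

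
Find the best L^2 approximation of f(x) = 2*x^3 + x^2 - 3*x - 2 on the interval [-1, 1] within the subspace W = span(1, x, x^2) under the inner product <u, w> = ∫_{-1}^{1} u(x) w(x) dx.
g(x) = x^2 - 9*x/5 - 2

The best approximation g ∈ W is the orthogonal projection of f onto W. Writing g = a_0 + a_1 x + a_2 x^2, the coefficients solve the normal equations G · a = b where
  G_{ij} = <φ_i, φ_j> and b_i = <f, φ_i>, with φ_0 = 1, φ_1 = x, φ_2 = x^2.
G =
  [2, 0, 2/3]
  [0, 2/3, 0]
  [2/3, 0, 2/5],
b = (-10/3, -6/5, -14/15).
Solving gives a_0 = -2, a_1 = -9/5, a_2 = 1, so
  g(x) = x^2 - 9*x/5 - 2.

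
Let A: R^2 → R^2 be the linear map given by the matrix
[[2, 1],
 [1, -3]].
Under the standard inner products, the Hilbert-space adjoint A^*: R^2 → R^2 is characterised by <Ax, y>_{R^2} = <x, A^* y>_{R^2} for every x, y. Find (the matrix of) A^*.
A^* = A^T =
[[2, 1],
 [1, -3]]

For real matrices with standard dot products, the defining identity <Ax, y> = <x, A^* y> gives (Ax)^T y = x^T (A^*) y, i.e. x^T A^T y = x^T (A^*) y. Since this holds for all x, y, we must have A^* = A^T. Therefore
A^* =
[[2, 1],
 [1, -3]].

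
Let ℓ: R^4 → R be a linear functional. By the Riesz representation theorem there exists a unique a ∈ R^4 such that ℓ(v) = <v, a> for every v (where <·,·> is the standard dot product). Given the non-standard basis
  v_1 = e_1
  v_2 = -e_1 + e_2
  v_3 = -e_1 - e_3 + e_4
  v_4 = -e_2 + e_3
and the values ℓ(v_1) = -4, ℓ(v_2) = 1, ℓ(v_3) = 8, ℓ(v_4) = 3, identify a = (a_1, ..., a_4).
a = (-4, -3, 0, 4)

Write a = (a_1, ..., a_4) in the standard basis. For each basis vector v_i, ℓ(v_i) = <v_i, a> is a linear equation in the a_j's. Collect the n equations into a matrix system V a = ℓ, where row i of V is v_i (expressed in the standard basis). Since V is invertible (lower-triangular with 1s on the diagonal, up to permutation), solve by back-substitution:
  V =
[[1, 0, 0, 0],
 [-1, 1, 0, 0],
 [-1, 0, -1, 1],
 [0, -1, 1, 0]]
  V a = (-4, 1, 8, 3)
Solving gives a = (-4, -3, 0, 4).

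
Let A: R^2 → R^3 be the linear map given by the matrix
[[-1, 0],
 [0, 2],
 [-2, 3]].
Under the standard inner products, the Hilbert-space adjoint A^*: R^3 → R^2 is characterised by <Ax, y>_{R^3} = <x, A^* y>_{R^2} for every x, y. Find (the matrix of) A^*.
A^* = A^T =
[[-1, 0, -2],
 [0, 2, 3]]

For real matrices with standard dot products, the defining identity <Ax, y> = <x, A^* y> gives (Ax)^T y = x^T (A^*) y, i.e. x^T A^T y = x^T (A^*) y. Since this holds for all x, y, we must have A^* = A^T. Therefore
A^* =
[[-1, 0, -2],
 [0, 2, 3]].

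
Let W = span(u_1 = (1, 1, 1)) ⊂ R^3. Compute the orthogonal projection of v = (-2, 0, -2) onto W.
proj_W(v) = (-4/3, -4/3, -4/3)

Set up U = [u_1 | ... | u_1] ∈ R^(3×1). The projector onto W = col(U) is P = U (U^T U)^(-1) U^T.
Compute U^T U =
  [3],
and U^T v = (-4).
Solve U^T U · c = U^T v for the coefficients: c = (-4/3). The projection is proj_W(v) = U c.
Check: (v - proj_W(v)) · u_1 = 0  (should be 0).
Result: proj_W(v) = (-4/3, -4/3, -4/3).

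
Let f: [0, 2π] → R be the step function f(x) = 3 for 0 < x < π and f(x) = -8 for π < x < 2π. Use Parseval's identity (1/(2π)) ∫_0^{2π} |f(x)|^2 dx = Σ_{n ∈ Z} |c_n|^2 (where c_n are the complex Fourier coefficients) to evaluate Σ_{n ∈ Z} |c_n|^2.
Σ |c_n|^2 = 73/2

Parseval equates the L^2 energy of f (normalised by 1/(2π)) with the ℓ^2 sum of its Fourier coefficients: (1/(2π)) ∫_0^{2π} |f|^2 = Σ |c_n|^2.
Compute the left side: (1/(2π)) [∫_0^π 3^2 dx + ∫_π^{2π} (-8)^2 dx] = (1/(2π)) · (9π + 64π) = (9 + 64)/2 = 73/2.
So Σ_{n ∈ Z} |c_n|^2 = 73/2.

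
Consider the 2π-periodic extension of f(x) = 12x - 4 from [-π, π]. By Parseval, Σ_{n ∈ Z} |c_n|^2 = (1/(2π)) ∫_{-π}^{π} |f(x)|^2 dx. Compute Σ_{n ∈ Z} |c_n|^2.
Σ |c_n|^2 = 48π^2 + 16

Expand and integrate term by term over [-π, π]:
  ∫ (12x)^2 dx = 144·(2π^3/3); ∫ 2·12·(-4)·x dx = 0 (odd integrand); ∫ (-4)^2 dx = 16·2π.
So (1/(2π)) ∫_{-π}^{π} (12x - 4)^2 dx = 144π^2/3 + 16 = 48π^2 + 16.
Parseval ⇒ Σ |c_n|^2 = 48π^2 + 16.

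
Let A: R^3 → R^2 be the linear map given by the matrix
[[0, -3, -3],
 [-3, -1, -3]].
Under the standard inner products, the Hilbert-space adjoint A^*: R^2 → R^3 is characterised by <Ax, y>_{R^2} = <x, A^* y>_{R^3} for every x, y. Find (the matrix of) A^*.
A^* = A^T =
[[0, -3],
 [-3, -1],
 [-3, -3]]

For real matrices with standard dot products, the defining identity <Ax, y> = <x, A^* y> gives (Ax)^T y = x^T (A^*) y, i.e. x^T A^T y = x^T (A^*) y. Since this holds for all x, y, we must have A^* = A^T. Therefore
A^* =
[[0, -3],
 [-3, -1],
 [-3, -3]].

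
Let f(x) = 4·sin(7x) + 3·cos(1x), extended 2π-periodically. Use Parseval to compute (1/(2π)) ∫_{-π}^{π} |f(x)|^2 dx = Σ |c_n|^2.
Σ |c_n|^2 = 25/2

Expand |f|^2 and use orthogonality of {sin(nx), cos(mx)} on [-π, π]:
  ∫_{-π}^{π} sin(nx)^2 dx = π, ∫ cos(mx)^2 dx = π, and cross terms integrate to 0.
So ∫_{-π}^{π} f(x)^2 dx = 4^2 · π + 3^2 · π = (16 + 9)π.
Divide by 2π: (16 + 9)/2 = 25/2.
By Parseval, this equals Σ |c_n|^2.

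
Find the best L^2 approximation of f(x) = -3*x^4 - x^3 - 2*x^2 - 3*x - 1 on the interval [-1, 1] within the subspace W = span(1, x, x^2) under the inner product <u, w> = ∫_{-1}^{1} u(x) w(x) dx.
g(x) = -32*x^2/7 - 18*x/5 - 26/35

The best approximation g ∈ W is the orthogonal projection of f onto W. Writing g = a_0 + a_1 x + a_2 x^2, the coefficients solve the normal equations G · a = b where
  G_{ij} = <φ_i, φ_j> and b_i = <f, φ_i>, with φ_0 = 1, φ_1 = x, φ_2 = x^2.
G =
  [2, 0, 2/3]
  [0, 2/3, 0]
  [2/3, 0, 2/5],
b = (-68/15, -12/5, -244/105).
Solving gives a_0 = -26/35, a_1 = -18/5, a_2 = -32/7, so
  g(x) = -32*x^2/7 - 18*x/5 - 26/35.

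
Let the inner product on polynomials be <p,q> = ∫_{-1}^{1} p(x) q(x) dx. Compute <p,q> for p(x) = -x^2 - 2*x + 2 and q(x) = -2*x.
<p,q> = 8/3

Expand the product: p(x)·q(x) = 2*x^3 + 4*x^2 - 4*x.
∫_{-1}^{1} of each monomial x^k gives [2/(k+1) if k even, 0 if k odd]. Integrating term-by-term (or equivalently evaluating the antiderivative F(x) = x^4/2 + 4*x^3/3 - 2*x^2 at the endpoints):
  F(1) − F(−1) = -1/6 − (-17/6) = 8/3.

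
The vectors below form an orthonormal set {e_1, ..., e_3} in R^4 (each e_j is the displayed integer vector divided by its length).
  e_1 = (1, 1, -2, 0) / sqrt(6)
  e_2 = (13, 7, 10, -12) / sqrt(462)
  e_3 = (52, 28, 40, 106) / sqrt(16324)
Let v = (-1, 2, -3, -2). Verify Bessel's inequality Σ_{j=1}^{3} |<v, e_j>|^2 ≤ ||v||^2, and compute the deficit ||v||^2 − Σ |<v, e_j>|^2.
Σ |<v, e_j>|^2 = 785/53; ||v||^2 = 18; deficit = 169/53

Write each e_j = u_j / sqrt(<u_j, u_j>) where u_j is the displayed integer vector. Then <v, e_j> = <v, u_j> / sqrt(<u_j, u_j>), so |<v, e_j>|^2 = <v, u_j>^2 / <u_j, u_j>.
Coefficients: <v, e_1> = 7/sqrt(6), <v, e_2> = -5/sqrt(462), <v, e_3> = -328/sqrt(16324).
Square and sum: Σ |<v, e_j>|^2 = 785/53.
Compute ||v||^2 = v·v = 18.
Deficit = 18 − 785/53 = 169/53 ≥ 0, confirming Bessel's inequality. (The deficit equals ||v − Σ <v,e_j> e_j||^2, the squared distance from v to span{e_j}.)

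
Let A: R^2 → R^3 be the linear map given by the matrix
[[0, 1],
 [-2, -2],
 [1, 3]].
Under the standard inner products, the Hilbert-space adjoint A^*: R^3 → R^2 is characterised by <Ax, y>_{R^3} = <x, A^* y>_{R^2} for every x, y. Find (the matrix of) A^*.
A^* = A^T =
[[0, -2, 1],
 [1, -2, 3]]

For real matrices with standard dot products, the defining identity <Ax, y> = <x, A^* y> gives (Ax)^T y = x^T (A^*) y, i.e. x^T A^T y = x^T (A^*) y. Since this holds for all x, y, we must have A^* = A^T. Therefore
A^* =
[[0, -2, 1],
 [1, -2, 3]].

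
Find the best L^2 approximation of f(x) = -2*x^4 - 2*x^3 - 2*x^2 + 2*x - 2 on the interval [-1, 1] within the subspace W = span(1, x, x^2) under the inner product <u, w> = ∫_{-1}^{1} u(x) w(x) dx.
g(x) = -26*x^2/7 + 4*x/5 - 64/35

The best approximation g ∈ W is the orthogonal projection of f onto W. Writing g = a_0 + a_1 x + a_2 x^2, the coefficients solve the normal equations G · a = b where
  G_{ij} = <φ_i, φ_j> and b_i = <f, φ_i>, with φ_0 = 1, φ_1 = x, φ_2 = x^2.
G =
  [2, 0, 2/3]
  [0, 2/3, 0]
  [2/3, 0, 2/5],
b = (-92/15, 8/15, -284/105).
Solving gives a_0 = -64/35, a_1 = 4/5, a_2 = -26/7, so
  g(x) = -26*x^2/7 + 4*x/5 - 64/35.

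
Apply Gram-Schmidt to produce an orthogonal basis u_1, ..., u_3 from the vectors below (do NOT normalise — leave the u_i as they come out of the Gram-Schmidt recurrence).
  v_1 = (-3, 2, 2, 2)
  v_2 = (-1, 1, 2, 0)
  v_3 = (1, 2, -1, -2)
Orthogonal basis:
  u_1 = (-3, 2, 2, 2)
  u_2 = (2/7, 1/7, 8/7, -6/7)
  u_3 = (2/15, 12/5, -17/15, -16/15)

Apply the Gram-Schmidt recurrence
  u_1 = v_1
  u_i = v_i − Σ_{j<i} ((v_i · u_j) / (u_j · u_j)) · u_j.

Step by step this gives:
  u_1 = (-3, 2, 2, 2)
  u_2 = (2/7, 1/7, 8/7, -6/7)
  u_3 = (2/15, 12/5, -17/15, -16/15)

Orthogonality check:
  u_2 · u_1 = 0 (should be 0)
  u_3 · u_1 = 0 (should be 0)
  u_3 · u_2 = 0 (should be 0)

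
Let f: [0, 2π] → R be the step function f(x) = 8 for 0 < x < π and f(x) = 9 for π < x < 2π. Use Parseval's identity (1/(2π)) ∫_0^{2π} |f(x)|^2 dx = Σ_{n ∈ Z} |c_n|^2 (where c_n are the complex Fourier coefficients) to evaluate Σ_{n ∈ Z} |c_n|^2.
Σ |c_n|^2 = 145/2

Parseval equates the L^2 energy of f (normalised by 1/(2π)) with the ℓ^2 sum of its Fourier coefficients: (1/(2π)) ∫_0^{2π} |f|^2 = Σ |c_n|^2.
Compute the left side: (1/(2π)) [∫_0^π 8^2 dx + ∫_π^{2π} 9^2 dx] = (1/(2π)) · (64π + 81π) = (64 + 81)/2 = 145/2.
So Σ_{n ∈ Z} |c_n|^2 = 145/2.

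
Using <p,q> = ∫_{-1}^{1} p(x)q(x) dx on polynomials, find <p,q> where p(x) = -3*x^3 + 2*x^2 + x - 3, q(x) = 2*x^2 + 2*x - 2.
<p,q> = 88/15

Expand the product: p(x)·q(x) = -6*x^5 - 2*x^4 + 12*x^3 - 8*x^2 - 8*x + 6.
∫_{-1}^{1} of each monomial x^k gives [2/(k+1) if k even, 0 if k odd]. Integrating term-by-term (or equivalently evaluating the antiderivative F(x) = -x^6 - 2*x^5/5 + 3*x^4 - 8*x^3/3 - 4*x^2 + 6*x at the endpoints):
  F(1) − F(−1) = 14/15 − (-74/15) = 88/15.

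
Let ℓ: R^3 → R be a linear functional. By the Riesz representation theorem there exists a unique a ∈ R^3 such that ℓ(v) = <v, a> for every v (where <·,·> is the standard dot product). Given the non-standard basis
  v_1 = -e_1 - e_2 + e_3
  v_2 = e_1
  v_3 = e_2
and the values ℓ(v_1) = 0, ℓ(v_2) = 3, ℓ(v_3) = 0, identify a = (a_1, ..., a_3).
a = (3, 0, 3)

Write a = (a_1, ..., a_3) in the standard basis. For each basis vector v_i, ℓ(v_i) = <v_i, a> is a linear equation in the a_j's. Collect the n equations into a matrix system V a = ℓ, where row i of V is v_i (expressed in the standard basis). Since V is invertible (lower-triangular with 1s on the diagonal, up to permutation), solve by back-substitution:
  V =
[[-1, -1, 1],
 [1, 0, 0],
 [0, 1, 0]]
  V a = (0, 3, 0)
Solving gives a = (3, 0, 3).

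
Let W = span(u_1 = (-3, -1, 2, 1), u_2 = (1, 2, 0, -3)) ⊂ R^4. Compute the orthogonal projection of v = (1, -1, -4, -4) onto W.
proj_W(v) = (377/146, 107/73, -108/73, -267/146)

Set up U = [u_1 | ... | u_2] ∈ R^(4×2). The projector onto W = col(U) is P = U (U^T U)^(-1) U^T.
Compute U^T U =
  [15, -8]
  [-8, 14],
and U^T v = (-14, 11).
Solve U^T U · c = U^T v for the coefficients: c = (-54/73, 53/146). The projection is proj_W(v) = U c.
Check: (v - proj_W(v)) · u_1 = 0  (should be 0).
Check: (v - proj_W(v)) · u_2 = 0  (should be 0).
Result: proj_W(v) = (377/146, 107/73, -108/73, -267/146).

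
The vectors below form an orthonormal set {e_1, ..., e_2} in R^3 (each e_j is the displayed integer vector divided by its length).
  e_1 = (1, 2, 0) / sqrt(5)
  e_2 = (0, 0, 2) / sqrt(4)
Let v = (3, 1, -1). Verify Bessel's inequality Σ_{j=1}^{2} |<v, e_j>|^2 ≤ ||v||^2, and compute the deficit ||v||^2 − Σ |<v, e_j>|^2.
Σ |<v, e_j>|^2 = 6; ||v||^2 = 11; deficit = 5

Write each e_j = u_j / sqrt(<u_j, u_j>) where u_j is the displayed integer vector. Then <v, e_j> = <v, u_j> / sqrt(<u_j, u_j>), so |<v, e_j>|^2 = <v, u_j>^2 / <u_j, u_j>.
Coefficients: <v, e_1> = 5/sqrt(5), <v, e_2> = -2/sqrt(4).
Square and sum: Σ |<v, e_j>|^2 = 6.
Compute ||v||^2 = v·v = 11.
Deficit = 11 − 6 = 5 ≥ 0, confirming Bessel's inequality. (The deficit equals ||v − Σ <v,e_j> e_j||^2, the squared distance from v to span{e_j}.)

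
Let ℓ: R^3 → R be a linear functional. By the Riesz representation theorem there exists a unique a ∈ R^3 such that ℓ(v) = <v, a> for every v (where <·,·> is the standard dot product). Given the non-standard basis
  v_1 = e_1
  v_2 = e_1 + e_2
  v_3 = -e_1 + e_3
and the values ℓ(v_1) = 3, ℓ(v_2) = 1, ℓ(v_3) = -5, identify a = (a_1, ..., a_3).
a = (3, -2, -2)

Write a = (a_1, ..., a_3) in the standard basis. For each basis vector v_i, ℓ(v_i) = <v_i, a> is a linear equation in the a_j's. Collect the n equations into a matrix system V a = ℓ, where row i of V is v_i (expressed in the standard basis). Since V is invertible (lower-triangular with 1s on the diagonal, up to permutation), solve by back-substitution:
  V =
[[1, 0, 0],
 [1, 1, 0],
 [-1, 0, 1]]
  V a = (3, 1, -5)
Solving gives a = (3, -2, -2).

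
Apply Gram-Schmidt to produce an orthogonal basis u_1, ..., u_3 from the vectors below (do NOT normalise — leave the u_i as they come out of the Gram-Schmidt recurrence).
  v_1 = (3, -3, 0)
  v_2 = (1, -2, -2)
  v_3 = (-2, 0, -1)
Orthogonal basis:
  u_1 = (3, -3, 0)
  u_2 = (-1/2, -1/2, -2)
  u_3 = (-2/3, -2/3, 1/3)

Apply the Gram-Schmidt recurrence
  u_1 = v_1
  u_i = v_i − Σ_{j<i} ((v_i · u_j) / (u_j · u_j)) · u_j.

Step by step this gives:
  u_1 = (3, -3, 0)
  u_2 = (-1/2, -1/2, -2)
  u_3 = (-2/3, -2/3, 1/3)

Orthogonality check:
  u_2 · u_1 = 0 (should be 0)
  u_3 · u_1 = 0 (should be 0)
  u_3 · u_2 = 0 (should be 0)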